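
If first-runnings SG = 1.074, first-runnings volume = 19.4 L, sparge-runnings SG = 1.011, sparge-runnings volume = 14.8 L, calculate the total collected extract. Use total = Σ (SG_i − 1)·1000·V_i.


first = (1.074 − 1)·1000·19.4 = 1435.6000
sparge = (1.011 − 1)·1000·14.8 = 162.8000
total = 1435.6000 + 162.8000

1598.4000 gravity·L


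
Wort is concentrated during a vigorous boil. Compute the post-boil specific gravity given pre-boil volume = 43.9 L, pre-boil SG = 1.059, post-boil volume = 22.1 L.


SG_post = 1 + (SG_pre − 1)·V_pre/V_post
pts_pre = (1.059 − 1)·1000 = 59.0000
pts_post = 59.0000·43.9/22.1 = 117.1991
SG_post = 1 + 117.1991/1000

1.1172


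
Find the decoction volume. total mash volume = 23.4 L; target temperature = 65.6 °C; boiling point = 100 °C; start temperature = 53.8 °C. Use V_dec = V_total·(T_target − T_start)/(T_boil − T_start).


V_dec = 23.4·(65.6 − 53.8)/(100 − 53.8)

5.9766 L


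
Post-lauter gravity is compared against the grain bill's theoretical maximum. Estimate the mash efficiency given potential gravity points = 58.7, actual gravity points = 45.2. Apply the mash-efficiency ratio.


efficiency = actual / potential × 100
efficiency = 45.2 / 58.7 × 100

77.0017 %


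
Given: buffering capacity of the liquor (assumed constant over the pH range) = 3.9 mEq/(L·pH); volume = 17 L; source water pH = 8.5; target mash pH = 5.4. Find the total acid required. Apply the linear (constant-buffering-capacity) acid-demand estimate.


acid = buffering capacity · (pH_source − pH_target) · V
acid = 3.9 · (8.5 − 5.4) · 17

205.5300 mEq


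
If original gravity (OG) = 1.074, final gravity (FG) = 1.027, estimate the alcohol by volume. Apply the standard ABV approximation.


ABV = (OG − FG) · 131.25
ABV = (1.074 − 1.027) · 131.25

6.1688 % ABV


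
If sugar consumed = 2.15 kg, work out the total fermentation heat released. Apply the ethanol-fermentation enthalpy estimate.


Q = m_sugar · 590 kJ/kg
Q = 2.15 · 590

1268.5000 kJ


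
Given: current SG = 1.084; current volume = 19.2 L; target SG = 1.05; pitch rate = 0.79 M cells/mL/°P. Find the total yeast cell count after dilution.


V_w = V·((SG_c−1)/(SG_t−1)−1);  °P = 259 − 259/SG_t;  cells = rate·(V+V_w)·°P
V_w = 19.2·((1.084−1)/(1.05−1)−1) = 13.0560
V_final = 19.2 + 13.0560 = 32.2560
°P = 259 − 259/1.05 = 12.3333
cells = 0.79·32.2560·12.3333

314.2810 billion cells


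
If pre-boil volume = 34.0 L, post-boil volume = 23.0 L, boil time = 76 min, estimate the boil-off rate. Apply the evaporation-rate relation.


rate = (V_pre − V_post) / (t_min/60)
rate = (34.0 − 23.0) / (76/60)

8.6842 L/hr


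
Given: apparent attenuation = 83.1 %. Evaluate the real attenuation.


RA = AA · 0.8192
RA = 83.1 · 0.8192

68.0755 %


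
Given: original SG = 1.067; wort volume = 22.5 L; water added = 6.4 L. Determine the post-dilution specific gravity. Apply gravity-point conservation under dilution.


SG_new = 1 + (SG_old − 1)·V_old/(V_old + V_water)
pts = (1.067 − 1)·1000·22.5/(22.5 + 6.4) = 52.1626
SG_new = 1 + 52.1626/1000

1.0522


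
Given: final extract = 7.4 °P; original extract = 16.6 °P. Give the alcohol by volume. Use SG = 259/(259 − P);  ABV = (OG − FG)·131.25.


OG = 259/(259 − 16.6) = 1.0685
FG = 259/(259 − 7.4) = 1.0294
ABV = (1.0685 − 1.0294)·131.25

5.1279 % ABV


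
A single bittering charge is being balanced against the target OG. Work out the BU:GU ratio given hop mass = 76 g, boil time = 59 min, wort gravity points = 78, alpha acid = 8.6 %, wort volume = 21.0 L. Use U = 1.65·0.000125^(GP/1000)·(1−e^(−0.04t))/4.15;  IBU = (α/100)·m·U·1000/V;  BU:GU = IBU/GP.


U = 1.65·0.000125^(78/1000)·(1−e^(−0.04·59))/4.15 = 0.1786
IBU = (8.6/100)·76·0.1786·1000/21.0 = 55.5923
BU:GU = 55.5923/78

0.7127


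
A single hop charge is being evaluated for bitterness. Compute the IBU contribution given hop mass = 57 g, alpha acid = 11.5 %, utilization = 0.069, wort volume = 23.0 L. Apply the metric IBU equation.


IBU = (α/100)·mass·U·1000 / V
IBU = (11.5/100)·57·0.069·1000 / 23.0

19.6650 IBU


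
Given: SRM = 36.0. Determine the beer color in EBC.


EBC = SRM · 1.97
EBC = 36.0 · 1.97

70.9200 EBC


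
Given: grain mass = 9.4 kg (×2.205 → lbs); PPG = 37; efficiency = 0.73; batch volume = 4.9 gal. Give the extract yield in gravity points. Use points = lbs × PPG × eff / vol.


lbs = 9.4 × 2.205 = 20.7270
points = 20.7270 × 37 × 0.73 / 4.9

114.2523 points


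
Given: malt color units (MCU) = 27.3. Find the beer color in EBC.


SRM = 1.4922·MCU^0.6859;  EBC = SRM·1.97
SRM = 1.4922·27.3^0.6859 = 14.4175
EBC = 14.4175·1.97

28.4025 EBC


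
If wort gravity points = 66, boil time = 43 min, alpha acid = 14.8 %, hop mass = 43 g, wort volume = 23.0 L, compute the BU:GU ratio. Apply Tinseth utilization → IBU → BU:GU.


U = 1.65·0.000125^(GP/1000)·(1−e^(−0.04t))/4.15;  IBU = (α/100)·m·U·1000/V;  BU:GU = IBU/GP
U = 1.65·0.000125^(66/1000)·(1−e^(−0.04·43))/4.15 = 0.1804
IBU = (14.8/100)·43·0.1804·1000/23.0 = 49.9048
BU:GU = 49.9048/66

0.7561


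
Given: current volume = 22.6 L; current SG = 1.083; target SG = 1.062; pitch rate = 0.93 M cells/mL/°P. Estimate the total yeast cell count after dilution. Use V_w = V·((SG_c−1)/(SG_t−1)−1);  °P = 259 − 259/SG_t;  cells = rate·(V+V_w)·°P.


V_w = 22.6·((1.083−1)/(1.062−1)−1) = 7.6548
V_final = 22.6 + 7.6548 = 30.2548
°P = 259 − 259/1.062 = 15.1205
cells = 0.93·30.2548·15.1205

425.4463 billion cells


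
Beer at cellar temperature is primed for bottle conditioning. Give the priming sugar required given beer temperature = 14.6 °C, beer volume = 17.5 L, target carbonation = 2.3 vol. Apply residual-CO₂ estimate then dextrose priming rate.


residual = 14.695·(0.01821 + 0.09011·e^(−0.04·T));  sugar = (target − residual)·4.0·V
residual = 14.695·(0.01821 + 0.09011·e^(−0.04·14.6)) = 1.0060
sugar = (2.3 − 1.0060)·4.0·17.5

90.5776 g


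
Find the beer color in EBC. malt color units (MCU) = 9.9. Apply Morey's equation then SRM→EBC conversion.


SRM = 1.4922·MCU^0.6859;  EBC = SRM·1.97
SRM = 1.4922·9.9^0.6859 = 7.1901
EBC = 7.1901·1.97

14.1644 EBC


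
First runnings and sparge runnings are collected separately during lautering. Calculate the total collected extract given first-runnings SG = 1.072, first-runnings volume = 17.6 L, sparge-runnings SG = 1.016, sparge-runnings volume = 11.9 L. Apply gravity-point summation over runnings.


total = Σ (SG_i − 1)·1000·V_i
first = (1.072 − 1)·1000·17.6 = 1267.2000
sparge = (1.016 − 1)·1000·11.9 = 190.4000
total = 1267.2000 + 190.4000

1457.6000 gravity·L


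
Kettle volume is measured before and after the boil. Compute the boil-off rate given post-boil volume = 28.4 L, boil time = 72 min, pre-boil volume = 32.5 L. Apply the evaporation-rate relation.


rate = (V_pre − V_post) / (t_min/60)
rate = (32.5 − 28.4) / (72/60)

3.4167 L/hr


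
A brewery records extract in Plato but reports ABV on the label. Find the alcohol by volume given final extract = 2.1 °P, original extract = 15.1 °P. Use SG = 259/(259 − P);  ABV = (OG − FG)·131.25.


OG = 259/(259 − 15.1) = 1.0619
FG = 259/(259 − 2.1) = 1.0082
ABV = (1.0619 − 1.0082)·131.25

7.0529 % ABV


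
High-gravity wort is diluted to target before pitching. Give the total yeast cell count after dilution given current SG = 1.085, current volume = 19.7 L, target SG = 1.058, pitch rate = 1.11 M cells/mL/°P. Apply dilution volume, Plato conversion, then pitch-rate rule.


V_w = V·((SG_c−1)/(SG_t−1)−1);  °P = 259 − 259/SG_t;  cells = rate·(V+V_w)·°P
V_w = 19.7·((1.085−1)/(1.058−1)−1) = 9.1707
V_final = 19.7 + 9.1707 = 28.8707
°P = 259 − 259/1.058 = 14.1985
cells = 1.11·28.8707·14.1985

455.0113 billion cells


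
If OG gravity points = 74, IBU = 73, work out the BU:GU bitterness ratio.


BU:GU = IBU / OG_points
BU:GU = 73 / 74

0.9865


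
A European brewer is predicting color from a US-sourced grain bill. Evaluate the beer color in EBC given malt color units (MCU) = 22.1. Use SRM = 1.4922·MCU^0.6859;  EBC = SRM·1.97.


SRM = 1.4922·22.1^0.6859 = 12.4723
EBC = 12.4723·1.97

24.5704 EBC


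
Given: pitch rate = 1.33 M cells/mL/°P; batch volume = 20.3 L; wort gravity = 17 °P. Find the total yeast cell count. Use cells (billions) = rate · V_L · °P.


cells = 1.33 · 20.3 · 17

458.9830 billion cells


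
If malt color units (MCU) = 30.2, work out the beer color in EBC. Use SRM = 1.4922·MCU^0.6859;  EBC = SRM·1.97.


SRM = 1.4922·30.2^0.6859 = 15.4513
EBC = 15.4513·1.97

30.4390 EBC


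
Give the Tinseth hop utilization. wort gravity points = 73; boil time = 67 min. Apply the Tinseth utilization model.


U = 1.65·0.000125^(GP/1000) · (1 − e^(−0.04·t))/4.15
bigness = 1.65·0.000125^(73/1000) = 0.8562
boil_factor = (1 − e^(−0.04·67))/4.15 = 0.2244
U = 0.8562 · 0.2244

0.1922


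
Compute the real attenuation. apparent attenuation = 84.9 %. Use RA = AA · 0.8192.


RA = 84.9 · 0.8192

69.5501 %


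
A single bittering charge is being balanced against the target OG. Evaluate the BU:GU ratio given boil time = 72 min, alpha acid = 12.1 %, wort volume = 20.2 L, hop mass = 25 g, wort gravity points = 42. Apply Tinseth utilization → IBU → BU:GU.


U = 1.65·0.000125^(GP/1000)·(1−e^(−0.04t))/4.15;  IBU = (α/100)·m·U·1000/V;  BU:GU = IBU/GP
U = 1.65·0.000125^(42/1000)·(1−e^(−0.04·72))/4.15 = 0.2573
IBU = (12.1/100)·25·0.2573·1000/20.2 = 38.5292
BU:GU = 38.5292/42

0.9174


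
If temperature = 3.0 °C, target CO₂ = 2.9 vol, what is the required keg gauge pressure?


psi = vols/(0.01821 + 0.09011·e^(−0.04·T)) − 14.695
psi = 2.9/(0.01821 + 0.09011·e^(−0.04·3.0)) − 14.695

14.8575 psi


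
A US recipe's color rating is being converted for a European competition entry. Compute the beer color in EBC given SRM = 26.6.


EBC = SRM · 1.97
EBC = 26.6 · 1.97

52.4020 EBC


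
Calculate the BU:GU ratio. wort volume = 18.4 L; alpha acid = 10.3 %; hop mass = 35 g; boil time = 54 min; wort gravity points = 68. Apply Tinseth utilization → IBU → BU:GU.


U = 1.65·0.000125^(GP/1000)·(1−e^(−0.04t))/4.15;  IBU = (α/100)·m·U·1000/V;  BU:GU = IBU/GP
U = 1.65·0.000125^(68/1000)·(1−e^(−0.04·54))/4.15 = 0.1909
IBU = (10.3/100)·35·0.1909·1000/18.4 = 37.4022
BU:GU = 37.4022/68

0.5500


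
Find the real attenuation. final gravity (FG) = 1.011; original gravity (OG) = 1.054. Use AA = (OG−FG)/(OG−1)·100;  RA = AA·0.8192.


AA = (1.054 − 1.011)/(1.054 − 1)·100 = 79.6296
RA = 79.6296·0.8192

65.2326 %


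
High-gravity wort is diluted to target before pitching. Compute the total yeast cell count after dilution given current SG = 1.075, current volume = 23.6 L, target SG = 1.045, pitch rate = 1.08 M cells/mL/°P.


V_w = V·((SG_c−1)/(SG_t−1)−1);  °P = 259 − 259/SG_t;  cells = rate·(V+V_w)·°P
V_w = 23.6·((1.075−1)/(1.045−1)−1) = 15.7333
V_final = 23.6 + 15.7333 = 39.3333
°P = 259 − 259/1.045 = 11.1531
cells = 1.08·39.3333·11.1531

473.7841 billion cells


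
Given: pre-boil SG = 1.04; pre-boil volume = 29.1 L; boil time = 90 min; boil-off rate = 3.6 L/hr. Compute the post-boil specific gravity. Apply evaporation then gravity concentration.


V_post = V_pre − rate·(t/60);  SG_post = 1 + (SG_pre−1)·V_pre/V_post
V_post = 29.1 − 3.6·(90/60) = 23.7000
SG_post = 1 + (1.04 − 1)·29.1/23.7000

1.0491


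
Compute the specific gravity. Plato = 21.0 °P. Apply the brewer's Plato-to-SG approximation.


SG = 259/(259 − P)
SG = 259/(259 − 21.0)

1.0882


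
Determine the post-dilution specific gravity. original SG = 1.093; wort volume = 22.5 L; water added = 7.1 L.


SG_new = 1 + (SG_old − 1)·V_old/(V_old + V_water)
pts = (1.093 − 1)·1000·22.5/(22.5 + 7.1) = 70.6926
SG_new = 1 + 70.6926/1000

1.0707


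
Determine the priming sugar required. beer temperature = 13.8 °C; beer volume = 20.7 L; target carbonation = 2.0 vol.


residual = 14.695·(0.01821 + 0.09011·e^(−0.04·T));  sugar = (target − residual)·4.0·V
residual = 14.695·(0.01821 + 0.09011·e^(−0.04·13.8)) = 1.0300
sugar = (2.0 − 1.0300)·4.0·20.7

80.3121 g


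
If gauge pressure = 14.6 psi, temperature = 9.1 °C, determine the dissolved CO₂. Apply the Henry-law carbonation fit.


vols = (P + 14.695)·(0.01821 + 0.09011·e^(−0.04·T))
vols = (14.6 + 14.695)·(0.01821 + 0.09011·e^(−0.04·9.1))

2.3678 volumes


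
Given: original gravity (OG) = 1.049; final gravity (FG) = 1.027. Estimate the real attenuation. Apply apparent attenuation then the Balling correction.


AA = (OG−FG)/(OG−1)·100;  RA = AA·0.8192
AA = (1.049 − 1.027)/(1.049 − 1)·100 = 44.8980
RA = 44.8980·0.8192

36.7804 %


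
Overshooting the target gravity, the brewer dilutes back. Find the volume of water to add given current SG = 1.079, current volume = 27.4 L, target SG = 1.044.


V_water = V·((SG_curr − 1)/(SG_target − 1) − 1)
V_water = 27.4·((1.079 − 1)/(1.044 − 1) − 1)

21.7955 L


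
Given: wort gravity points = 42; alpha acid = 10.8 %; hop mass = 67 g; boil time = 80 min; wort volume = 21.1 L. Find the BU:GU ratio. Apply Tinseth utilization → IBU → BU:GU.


U = 1.65·0.000125^(GP/1000)·(1−e^(−0.04t))/4.15;  IBU = (α/100)·m·U·1000/V;  BU:GU = IBU/GP
U = 1.65·0.000125^(42/1000)·(1−e^(−0.04·80))/4.15 = 0.2615
IBU = (10.8/100)·67·0.2615·1000/21.1 = 89.6703
BU:GU = 89.6703/42

2.1350


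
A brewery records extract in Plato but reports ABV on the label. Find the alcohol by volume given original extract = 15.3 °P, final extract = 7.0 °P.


SG = 259/(259 − P);  ABV = (OG − FG)·131.25
OG = 259/(259 − 15.3) = 1.0628
FG = 259/(259 − 7.0) = 1.0278
ABV = (1.0628 − 1.0278)·131.25

4.5943 % ABV


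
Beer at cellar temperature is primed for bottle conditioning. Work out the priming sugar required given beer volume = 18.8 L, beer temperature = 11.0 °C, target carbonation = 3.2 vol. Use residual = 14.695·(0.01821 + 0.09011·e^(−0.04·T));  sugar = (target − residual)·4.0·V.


residual = 14.695·(0.01821 + 0.09011·e^(−0.04·11.0)) = 1.1204
sugar = (3.2 − 1.1204)·4.0·18.8

156.3854 g


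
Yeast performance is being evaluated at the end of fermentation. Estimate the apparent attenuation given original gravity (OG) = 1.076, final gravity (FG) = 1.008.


AA = (OG − FG)/(OG − 1) · 100
AA = (1.076 − 1.008)/(1.076 − 1) · 100

89.4737 %


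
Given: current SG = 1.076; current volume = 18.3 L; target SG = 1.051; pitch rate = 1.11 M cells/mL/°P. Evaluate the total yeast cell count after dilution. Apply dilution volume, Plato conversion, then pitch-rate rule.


V_w = V·((SG_c−1)/(SG_t−1)−1);  °P = 259 − 259/SG_t;  cells = rate·(V+V_w)·°P
V_w = 18.3·((1.076−1)/(1.051−1)−1) = 8.9706
V_final = 18.3 + 8.9706 = 27.2706
°P = 259 − 259/1.051 = 12.5680
cells = 1.11·27.2706·12.5680

380.4387 billion cells


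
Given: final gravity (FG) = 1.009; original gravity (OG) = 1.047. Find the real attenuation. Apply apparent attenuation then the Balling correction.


AA = (OG−FG)/(OG−1)·100;  RA = AA·0.8192
AA = (1.047 − 1.009)/(1.047 − 1)·100 = 80.8511
RA = 80.8511·0.8192

66.2332 %


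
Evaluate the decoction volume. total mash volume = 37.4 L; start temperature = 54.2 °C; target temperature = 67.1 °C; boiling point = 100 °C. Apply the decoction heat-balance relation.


V_dec = V_total·(T_target − T_start)/(T_boil − T_start)
V_dec = 37.4·(67.1 − 54.2)/(100 − 54.2)

10.5341 L


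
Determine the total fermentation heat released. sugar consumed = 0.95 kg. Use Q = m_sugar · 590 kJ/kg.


Q = 0.95 · 590

560.5000 kJ


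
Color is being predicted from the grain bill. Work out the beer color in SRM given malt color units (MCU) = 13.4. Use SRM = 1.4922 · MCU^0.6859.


SRM = 1.4922 · 13.4^0.6859

8.8493 SRM


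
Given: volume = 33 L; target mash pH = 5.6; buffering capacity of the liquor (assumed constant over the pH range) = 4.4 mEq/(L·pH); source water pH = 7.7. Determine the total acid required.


acid = buffering capacity · (pH_source − pH_target) · V
acid = 4.4 · (7.7 − 5.6) · 33

304.9200 mEq


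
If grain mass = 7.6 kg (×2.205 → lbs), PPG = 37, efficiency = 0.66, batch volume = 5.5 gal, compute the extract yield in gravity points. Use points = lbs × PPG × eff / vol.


lbs = 7.6 × 2.205 = 16.7580
points = 16.7580 × 37 × 0.66 / 5.5

74.4055 points


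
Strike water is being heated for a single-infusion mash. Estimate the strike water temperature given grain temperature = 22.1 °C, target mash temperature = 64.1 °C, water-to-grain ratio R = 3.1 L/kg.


T_strike = (0.41/R)·(T_mash − T_grain) + T_mash
T_strike = (0.41/3.1)·(64.1 − 22.1) + 64.1

69.6548 °C


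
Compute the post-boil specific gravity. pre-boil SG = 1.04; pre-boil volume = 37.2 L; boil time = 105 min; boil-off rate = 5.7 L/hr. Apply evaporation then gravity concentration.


V_post = V_pre − rate·(t/60);  SG_post = 1 + (SG_pre−1)·V_pre/V_post
V_post = 37.2 − 5.7·(105/60) = 27.2250
SG_post = 1 + (1.04 − 1)·37.2/27.2250

1.0547


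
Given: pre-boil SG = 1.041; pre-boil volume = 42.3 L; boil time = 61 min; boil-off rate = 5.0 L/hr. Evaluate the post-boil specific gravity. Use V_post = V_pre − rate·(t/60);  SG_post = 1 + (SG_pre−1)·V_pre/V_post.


V_post = 42.3 − 5.0·(61/60) = 37.2167
SG_post = 1 + (1.041 − 1)·42.3/37.2167

1.0466


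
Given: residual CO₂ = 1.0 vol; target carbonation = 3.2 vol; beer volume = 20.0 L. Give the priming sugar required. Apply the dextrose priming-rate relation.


sugar = (target − residual)·4.0·V
sugar = (3.2 − 1.0)·4.0·20.0

176.0000 g


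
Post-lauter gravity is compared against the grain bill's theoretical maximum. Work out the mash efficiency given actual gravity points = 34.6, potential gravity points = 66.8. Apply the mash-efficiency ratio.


efficiency = actual / potential × 100
efficiency = 34.6 / 66.8 × 100

51.7964 %


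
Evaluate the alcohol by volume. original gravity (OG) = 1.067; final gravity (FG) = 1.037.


ABV = (OG − FG) · 131.25
ABV = (1.067 − 1.037) · 131.25

3.9375 % ABV


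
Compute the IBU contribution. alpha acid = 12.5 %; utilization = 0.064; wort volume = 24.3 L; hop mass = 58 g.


IBU = (α/100)·mass·U·1000 / V
IBU = (12.5/100)·58·0.064·1000 / 24.3

19.0947 IBU


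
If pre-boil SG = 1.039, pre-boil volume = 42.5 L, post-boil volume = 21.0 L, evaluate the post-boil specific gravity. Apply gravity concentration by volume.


SG_post = 1 + (SG_pre − 1)·V_pre/V_post
pts_pre = (1.039 − 1)·1000 = 39.0000
pts_post = 39.0000·42.5/21.0 = 78.9286
SG_post = 1 + 78.9286/1000

1.0789


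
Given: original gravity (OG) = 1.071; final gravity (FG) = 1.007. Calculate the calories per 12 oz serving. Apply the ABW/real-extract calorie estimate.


ABW = (OG−FG)·131.25·0.79/FG;  °P = 259 − 259/SG (for OG→OE and FG→AE);  RE = 0.1808·OE + 0.8192·AE;  Cal = (6.9·ABW + 4·(RE−0.1))·FG·3.55
ABW = (1.071 − 1.007)·131.25·0.79/1.007 = 6.5899
OE = 259 − 259/1.071 = 17.1699 °P
AE = 259 − 259/1.007 = 1.8004 °P
RE = 0.1808·17.1699 + 0.8192·1.8004 = 4.5792 °P
Cal = (6.9·6.5899 + 4·(4.5792−0.1))·1.007·3.55

226.5988 kcal


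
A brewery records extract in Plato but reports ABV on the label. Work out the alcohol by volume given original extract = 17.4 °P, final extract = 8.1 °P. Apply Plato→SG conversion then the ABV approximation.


SG = 259/(259 − P);  ABV = (OG − FG)·131.25
OG = 259/(259 − 17.4) = 1.0720
FG = 259/(259 − 8.1) = 1.0323
ABV = (1.0720 − 1.0323)·131.25

5.2154 % ABV


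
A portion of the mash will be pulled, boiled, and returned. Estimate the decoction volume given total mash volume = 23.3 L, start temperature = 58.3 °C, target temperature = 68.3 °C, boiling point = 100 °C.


V_dec = V_total·(T_target − T_start)/(T_boil − T_start)
V_dec = 23.3·(68.3 − 58.3)/(100 − 58.3)

5.5875 L


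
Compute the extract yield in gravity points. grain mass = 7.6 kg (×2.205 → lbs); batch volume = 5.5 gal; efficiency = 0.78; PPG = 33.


points = lbs × PPG × eff / vol
lbs = 7.6 × 2.205 = 16.7580
points = 16.7580 × 33 × 0.78 / 5.5

78.4274 points


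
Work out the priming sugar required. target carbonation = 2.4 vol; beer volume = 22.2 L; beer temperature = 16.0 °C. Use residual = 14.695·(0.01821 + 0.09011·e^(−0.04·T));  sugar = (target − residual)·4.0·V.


residual = 14.695·(0.01821 + 0.09011·e^(−0.04·16.0)) = 0.9658
sugar = (2.4 − 0.9658)·4.0·22.2

127.3553 g


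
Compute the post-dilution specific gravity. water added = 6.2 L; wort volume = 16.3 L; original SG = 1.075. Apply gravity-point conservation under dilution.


SG_new = 1 + (SG_old − 1)·V_old/(V_old + V_water)
pts = (1.075 − 1)·1000·16.3/(16.3 + 6.2) = 54.3333
SG_new = 1 + 54.3333/1000

1.0543


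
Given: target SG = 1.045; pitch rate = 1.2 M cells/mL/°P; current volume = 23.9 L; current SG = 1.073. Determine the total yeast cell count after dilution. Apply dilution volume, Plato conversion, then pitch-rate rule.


V_w = V·((SG_c−1)/(SG_t−1)−1);  °P = 259 − 259/SG_t;  cells = rate·(V+V_w)·°P
V_w = 23.9·((1.073−1)/(1.045−1)−1) = 14.8711
V_final = 23.9 + 14.8711 = 38.7711
°P = 259 − 259/1.045 = 11.1531
cells = 1.2·38.7711·11.1531

518.9022 billion cells


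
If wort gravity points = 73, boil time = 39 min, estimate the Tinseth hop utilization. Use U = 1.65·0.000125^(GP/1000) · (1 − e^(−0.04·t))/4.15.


bigness = 1.65·0.000125^(73/1000) = 0.8562
boil_factor = (1 − e^(−0.04·39))/4.15 = 0.1903
U = 0.8562 · 0.1903

0.1630


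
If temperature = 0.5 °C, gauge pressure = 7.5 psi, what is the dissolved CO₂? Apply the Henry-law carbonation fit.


vols = (P + 14.695)·(0.01821 + 0.09011·e^(−0.04·T))
vols = (7.5 + 14.695)·(0.01821 + 0.09011·e^(−0.04·0.5))

2.3646 volumes


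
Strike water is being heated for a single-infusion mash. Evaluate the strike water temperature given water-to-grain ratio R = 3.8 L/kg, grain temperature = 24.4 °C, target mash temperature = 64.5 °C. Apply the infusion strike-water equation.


T_strike = (0.41/R)·(T_mash − T_grain) + T_mash
T_strike = (0.41/3.8)·(64.5 − 24.4) + 64.5

68.8266 °C


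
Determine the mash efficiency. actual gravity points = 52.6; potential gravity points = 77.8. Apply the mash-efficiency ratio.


efficiency = actual / potential × 100
efficiency = 52.6 / 77.8 × 100

67.6093 %


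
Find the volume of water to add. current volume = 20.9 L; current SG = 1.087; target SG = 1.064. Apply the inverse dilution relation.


V_water = V·((SG_curr − 1)/(SG_target − 1) − 1)
V_water = 20.9·((1.087 − 1)/(1.064 − 1) − 1)

7.5109 L


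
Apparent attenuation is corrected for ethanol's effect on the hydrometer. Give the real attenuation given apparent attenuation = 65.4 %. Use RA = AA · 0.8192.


RA = 65.4 · 0.8192

53.5757 %


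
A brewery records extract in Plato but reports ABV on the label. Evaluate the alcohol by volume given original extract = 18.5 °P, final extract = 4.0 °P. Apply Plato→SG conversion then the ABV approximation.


SG = 259/(259 − P);  ABV = (OG − FG)·131.25
OG = 259/(259 − 18.5) = 1.0769
FG = 259/(259 − 4.0) = 1.0157
ABV = (1.0769 − 1.0157)·131.25

8.0373 % ABV


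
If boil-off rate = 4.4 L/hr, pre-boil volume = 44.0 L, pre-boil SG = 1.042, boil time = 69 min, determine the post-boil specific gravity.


V_post = V_pre − rate·(t/60);  SG_post = 1 + (SG_pre−1)·V_pre/V_post
V_post = 44.0 − 4.4·(69/60) = 38.9400
SG_post = 1 + (1.042 − 1)·44.0/38.9400

1.0475


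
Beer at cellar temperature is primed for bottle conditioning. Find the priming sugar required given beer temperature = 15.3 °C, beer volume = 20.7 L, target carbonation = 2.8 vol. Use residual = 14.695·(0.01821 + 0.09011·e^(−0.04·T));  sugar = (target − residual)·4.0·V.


residual = 14.695·(0.01821 + 0.09011·e^(−0.04·15.3)) = 0.9856
sugar = (2.8 − 0.9856)·4.0·20.7

150.2286 g


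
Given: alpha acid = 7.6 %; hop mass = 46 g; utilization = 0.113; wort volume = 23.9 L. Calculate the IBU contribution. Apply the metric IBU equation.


IBU = (α/100)·mass·U·1000 / V
IBU = (7.6/100)·46·0.113·1000 / 23.9

16.5292 IBU


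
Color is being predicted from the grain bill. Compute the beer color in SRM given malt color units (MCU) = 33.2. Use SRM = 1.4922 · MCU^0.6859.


SRM = 1.4922 · 33.2^0.6859

16.4883 SRM


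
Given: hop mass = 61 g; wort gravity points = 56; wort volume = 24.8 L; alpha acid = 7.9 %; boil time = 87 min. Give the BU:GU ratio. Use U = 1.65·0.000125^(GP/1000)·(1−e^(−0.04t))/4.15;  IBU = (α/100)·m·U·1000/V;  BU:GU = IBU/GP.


U = 1.65·0.000125^(56/1000)·(1−e^(−0.04·87))/4.15 = 0.2330
IBU = (7.9/100)·61·0.2330·1000/24.8 = 45.2666
BU:GU = 45.2666/56

0.8083


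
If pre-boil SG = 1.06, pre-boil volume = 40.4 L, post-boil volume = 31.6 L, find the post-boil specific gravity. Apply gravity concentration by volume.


SG_post = 1 + (SG_pre − 1)·V_pre/V_post
pts_pre = (1.06 − 1)·1000 = 60.0000
pts_post = 60.0000·40.4/31.6 = 76.7089
SG_post = 1 + 76.7089/1000

1.0767


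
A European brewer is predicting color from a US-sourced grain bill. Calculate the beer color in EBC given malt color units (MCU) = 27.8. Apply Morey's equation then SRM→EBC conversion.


SRM = 1.4922·MCU^0.6859;  EBC = SRM·1.97
SRM = 1.4922·27.8^0.6859 = 14.5981
EBC = 14.5981·1.97

28.7583 EBC


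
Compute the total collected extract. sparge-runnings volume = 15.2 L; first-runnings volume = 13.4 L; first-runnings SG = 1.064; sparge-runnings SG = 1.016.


total = Σ (SG_i − 1)·1000·V_i
first = (1.064 − 1)·1000·13.4 = 857.6000
sparge = (1.016 − 1)·1000·15.2 = 243.2000
total = 857.6000 + 243.2000

1100.8000 gravity·L


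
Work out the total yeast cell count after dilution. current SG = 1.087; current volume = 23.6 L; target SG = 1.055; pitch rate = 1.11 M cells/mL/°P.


V_w = V·((SG_c−1)/(SG_t−1)−1);  °P = 259 − 259/SG_t;  cells = rate·(V+V_w)·°P
V_w = 23.6·((1.087−1)/(1.055−1)−1) = 13.7309
V_final = 23.6 + 13.7309 = 37.3309
°P = 259 − 259/1.055 = 13.5024
cells = 1.11·37.3309·13.5024

559.5019 billion cells


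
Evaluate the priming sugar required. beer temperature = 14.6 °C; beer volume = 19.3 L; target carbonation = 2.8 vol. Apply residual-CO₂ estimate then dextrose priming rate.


residual = 14.695·(0.01821 + 0.09011·e^(−0.04·T));  sugar = (target − residual)·4.0·V
residual = 14.695·(0.01821 + 0.09011·e^(−0.04·14.6)) = 1.0060
sugar = (2.8 − 1.0060)·4.0·19.3

138.4941 g


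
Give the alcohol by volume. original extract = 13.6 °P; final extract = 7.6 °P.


SG = 259/(259 − P);  ABV = (OG − FG)·131.25
OG = 259/(259 − 13.6) = 1.0554
FG = 259/(259 − 7.6) = 1.0302
ABV = (1.0554 − 1.0302)·131.25

3.3061 % ABV


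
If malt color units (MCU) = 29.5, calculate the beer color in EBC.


SRM = 1.4922·MCU^0.6859;  EBC = SRM·1.97
SRM = 1.4922·29.5^0.6859 = 15.2047
EBC = 15.2047·1.97

29.9533 EBC


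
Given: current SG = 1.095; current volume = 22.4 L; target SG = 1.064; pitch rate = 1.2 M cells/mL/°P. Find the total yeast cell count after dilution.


V_w = V·((SG_c−1)/(SG_t−1)−1);  °P = 259 − 259/SG_t;  cells = rate·(V+V_w)·°P
V_w = 22.4·((1.095−1)/(1.064−1)−1) = 10.8500
V_final = 22.4 + 10.8500 = 33.2500
°P = 259 − 259/1.064 = 15.5789
cells = 1.2·33.2500·15.5789

621.6000 billion cells


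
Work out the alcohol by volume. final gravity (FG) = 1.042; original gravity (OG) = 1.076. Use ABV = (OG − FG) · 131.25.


ABV = (1.076 − 1.042) · 131.25

4.4625 % ABV


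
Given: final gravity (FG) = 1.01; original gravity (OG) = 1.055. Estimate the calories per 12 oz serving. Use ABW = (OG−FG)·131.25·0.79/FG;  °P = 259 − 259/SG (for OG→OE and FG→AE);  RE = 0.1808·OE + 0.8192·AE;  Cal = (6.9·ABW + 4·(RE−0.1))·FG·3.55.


ABW = (1.055 − 1.01)·131.25·0.79/1.01 = 4.6197
OE = 259 − 259/1.055 = 13.5024 °P
AE = 259 − 259/1.01 = 2.5644 °P
RE = 0.1808·13.5024 + 0.8192·2.5644 = 4.5419 °P
Cal = (6.9·4.6197 + 4·(4.5419−0.1))·1.01·3.55

177.9986 kcal


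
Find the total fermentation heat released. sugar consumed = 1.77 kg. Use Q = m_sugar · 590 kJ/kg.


Q = 1.77 · 590

1044.3000 kJ


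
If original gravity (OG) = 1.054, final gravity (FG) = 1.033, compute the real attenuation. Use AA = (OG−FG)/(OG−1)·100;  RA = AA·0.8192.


AA = (1.054 − 1.033)/(1.054 − 1)·100 = 38.8889
RA = 38.8889·0.8192

31.8578 %


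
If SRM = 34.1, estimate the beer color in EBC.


EBC = SRM · 1.97
EBC = 34.1 · 1.97

67.1770 EBC


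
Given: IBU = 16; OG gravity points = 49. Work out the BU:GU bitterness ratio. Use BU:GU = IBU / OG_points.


BU:GU = 16 / 49

0.3265


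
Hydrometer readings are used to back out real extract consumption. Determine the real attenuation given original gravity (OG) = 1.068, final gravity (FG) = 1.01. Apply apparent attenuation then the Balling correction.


AA = (OG−FG)/(OG−1)·100;  RA = AA·0.8192
AA = (1.068 − 1.01)/(1.068 − 1)·100 = 85.2941
RA = 85.2941·0.8192

69.8729 %


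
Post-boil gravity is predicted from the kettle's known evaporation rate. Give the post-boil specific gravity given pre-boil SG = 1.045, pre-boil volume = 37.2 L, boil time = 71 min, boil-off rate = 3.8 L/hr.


V_post = V_pre − rate·(t/60);  SG_post = 1 + (SG_pre−1)·V_pre/V_post
V_post = 37.2 − 3.8·(71/60) = 32.7033
SG_post = 1 + (1.045 − 1)·37.2/32.7033

1.0512


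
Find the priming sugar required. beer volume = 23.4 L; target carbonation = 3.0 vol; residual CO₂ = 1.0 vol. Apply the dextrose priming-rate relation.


sugar = (target − residual)·4.0·V
sugar = (3.0 − 1.0)·4.0·23.4

187.2000 g


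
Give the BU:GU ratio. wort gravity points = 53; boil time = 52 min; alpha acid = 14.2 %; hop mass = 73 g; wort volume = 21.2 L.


U = 1.65·0.000125^(GP/1000)·(1−e^(−0.04t))/4.15;  IBU = (α/100)·m·U·1000/V;  BU:GU = IBU/GP
U = 1.65·0.000125^(53/1000)·(1−e^(−0.04·52))/4.15 = 0.2161
IBU = (14.2/100)·73·0.2161·1000/21.2 = 105.6550
BU:GU = 105.6550/53

1.9935


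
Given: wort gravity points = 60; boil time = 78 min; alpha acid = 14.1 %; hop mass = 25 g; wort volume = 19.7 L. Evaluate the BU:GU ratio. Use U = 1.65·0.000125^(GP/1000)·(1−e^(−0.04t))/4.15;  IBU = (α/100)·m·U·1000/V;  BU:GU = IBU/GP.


U = 1.65·0.000125^(60/1000)·(1−e^(−0.04·78))/4.15 = 0.2216
IBU = (14.1/100)·25·0.2216·1000/19.7 = 39.6579
BU:GU = 39.6579/60

0.6610


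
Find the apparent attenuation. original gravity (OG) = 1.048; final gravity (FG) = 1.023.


AA = (OG − FG)/(OG − 1) · 100
AA = (1.048 − 1.023)/(1.048 − 1) · 100

52.0833 %


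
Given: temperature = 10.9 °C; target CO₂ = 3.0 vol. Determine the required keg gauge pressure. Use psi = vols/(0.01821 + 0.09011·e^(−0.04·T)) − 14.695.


psi = 3.0/(0.01821 + 0.09011·e^(−0.04·10.9)) − 14.695

24.5326 psi


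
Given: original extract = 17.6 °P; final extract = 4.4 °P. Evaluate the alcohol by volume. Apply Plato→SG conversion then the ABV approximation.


SG = 259/(259 − P);  ABV = (OG − FG)·131.25
OG = 259/(259 − 17.6) = 1.0729
FG = 259/(259 − 4.4) = 1.0173
ABV = (1.0729 − 1.0173)·131.25

7.3009 % ABV


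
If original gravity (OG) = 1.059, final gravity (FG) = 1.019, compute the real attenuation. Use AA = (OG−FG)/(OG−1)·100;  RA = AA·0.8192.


AA = (1.059 − 1.019)/(1.059 − 1)·100 = 67.7966
RA = 67.7966·0.8192

55.5390 %


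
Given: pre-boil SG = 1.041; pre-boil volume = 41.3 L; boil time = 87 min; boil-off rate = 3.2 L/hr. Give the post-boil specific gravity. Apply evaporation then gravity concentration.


V_post = V_pre − rate·(t/60);  SG_post = 1 + (SG_pre−1)·V_pre/V_post
V_post = 41.3 − 3.2·(87/60) = 36.6600
SG_post = 1 + (1.041 − 1)·41.3/36.6600

1.0462


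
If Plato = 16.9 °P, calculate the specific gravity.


SG = 259/(259 − P)
SG = 259/(259 − 16.9)

1.0698


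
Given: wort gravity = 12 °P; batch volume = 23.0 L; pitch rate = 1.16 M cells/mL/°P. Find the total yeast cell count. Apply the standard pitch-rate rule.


cells (billions) = rate · V_L · °P
cells = 1.16 · 23.0 · 12

320.1600 billion cells


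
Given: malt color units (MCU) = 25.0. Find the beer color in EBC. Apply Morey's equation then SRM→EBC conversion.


SRM = 1.4922·MCU^0.6859;  EBC = SRM·1.97
SRM = 1.4922·25.0^0.6859 = 13.5729
EBC = 13.5729·1.97

26.7387 EBC


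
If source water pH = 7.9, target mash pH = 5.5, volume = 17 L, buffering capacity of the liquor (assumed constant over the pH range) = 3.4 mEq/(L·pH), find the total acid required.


acid = buffering capacity · (pH_source − pH_target) · V
acid = 3.4 · (7.9 − 5.5) · 17

138.7200 mEq


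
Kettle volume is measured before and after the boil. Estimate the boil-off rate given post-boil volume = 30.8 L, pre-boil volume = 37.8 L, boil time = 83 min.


rate = (V_pre − V_post) / (t_min/60)
rate = (37.8 − 30.8) / (83/60)

5.0602 L/hr


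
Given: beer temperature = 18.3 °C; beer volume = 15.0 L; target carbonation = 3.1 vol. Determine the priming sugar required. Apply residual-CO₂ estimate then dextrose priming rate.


residual = 14.695·(0.01821 + 0.09011·e^(−0.04·T));  sugar = (target − residual)·4.0·V
residual = 14.695·(0.01821 + 0.09011·e^(−0.04·18.3)) = 0.9044
sugar = (3.1 − 0.9044)·4.0·15.0

131.7331 g


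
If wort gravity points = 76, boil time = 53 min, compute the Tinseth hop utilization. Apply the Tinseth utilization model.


U = 1.65·0.000125^(GP/1000) · (1 − e^(−0.04·t))/4.15
bigness = 1.65·0.000125^(76/1000) = 0.8334
boil_factor = (1 − e^(−0.04·53))/4.15 = 0.2120
U = 0.8334 · 0.2120

0.1767


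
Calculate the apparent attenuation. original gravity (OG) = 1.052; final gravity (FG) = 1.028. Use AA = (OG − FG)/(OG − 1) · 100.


AA = (1.052 − 1.028)/(1.052 − 1) · 100

46.1538 %


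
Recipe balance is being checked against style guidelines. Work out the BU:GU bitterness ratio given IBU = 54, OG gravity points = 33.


BU:GU = IBU / OG_points
BU:GU = 54 / 33

1.6364


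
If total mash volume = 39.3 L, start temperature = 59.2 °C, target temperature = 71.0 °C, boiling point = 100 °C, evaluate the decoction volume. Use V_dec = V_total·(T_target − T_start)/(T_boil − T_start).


V_dec = 39.3·(71.0 − 59.2)/(100 − 59.2)

11.3662 L


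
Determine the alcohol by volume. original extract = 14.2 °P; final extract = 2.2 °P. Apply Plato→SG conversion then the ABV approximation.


SG = 259/(259 − P);  ABV = (OG − FG)·131.25
OG = 259/(259 − 14.2) = 1.0580
FG = 259/(259 − 2.2) = 1.0086
ABV = (1.0580 − 1.0086)·131.25

6.4889 % ABV


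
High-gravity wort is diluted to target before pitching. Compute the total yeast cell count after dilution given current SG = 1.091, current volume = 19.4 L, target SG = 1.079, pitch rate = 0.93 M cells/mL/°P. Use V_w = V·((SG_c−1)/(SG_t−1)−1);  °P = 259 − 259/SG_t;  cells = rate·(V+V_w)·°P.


V_w = 19.4·((1.091−1)/(1.079−1)−1) = 2.9468
V_final = 19.4 + 2.9468 = 22.3468
°P = 259 − 259/1.079 = 18.9629
cells = 0.93·22.3468·18.9629

394.0981 billion cells


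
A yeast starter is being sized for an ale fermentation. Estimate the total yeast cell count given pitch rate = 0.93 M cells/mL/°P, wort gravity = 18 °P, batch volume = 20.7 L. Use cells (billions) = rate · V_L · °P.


cells = 0.93 · 20.7 · 18

346.5180 billion cells


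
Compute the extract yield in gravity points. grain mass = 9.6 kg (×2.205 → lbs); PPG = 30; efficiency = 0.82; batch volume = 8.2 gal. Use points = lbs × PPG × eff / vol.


lbs = 9.6 × 2.205 = 21.1680
points = 21.1680 × 30 × 0.82 / 8.2

63.5040 points


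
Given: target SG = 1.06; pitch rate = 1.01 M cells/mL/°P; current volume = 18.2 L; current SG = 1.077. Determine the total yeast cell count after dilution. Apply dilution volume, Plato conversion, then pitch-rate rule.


V_w = V·((SG_c−1)/(SG_t−1)−1);  °P = 259 − 259/SG_t;  cells = rate·(V+V_w)·°P
V_w = 18.2·((1.077−1)/(1.06−1)−1) = 5.1567
V_final = 18.2 + 5.1567 = 23.3567
°P = 259 − 259/1.06 = 14.6604
cells = 1.01·23.3567·14.6604

345.8417 billion cells


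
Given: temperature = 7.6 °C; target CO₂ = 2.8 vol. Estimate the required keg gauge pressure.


psi = vols/(0.01821 + 0.09011·e^(−0.04·T)) − 14.695
psi = 2.8/(0.01821 + 0.09011·e^(−0.04·7.6)) − 14.695

18.3634 psi


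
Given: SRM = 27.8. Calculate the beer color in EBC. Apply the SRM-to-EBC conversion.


EBC = SRM · 1.97
EBC = 27.8 · 1.97

54.7660 EBC


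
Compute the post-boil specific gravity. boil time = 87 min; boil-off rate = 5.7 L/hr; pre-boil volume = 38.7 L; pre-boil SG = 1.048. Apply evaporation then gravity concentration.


V_post = V_pre − rate·(t/60);  SG_post = 1 + (SG_pre−1)·V_pre/V_post
V_post = 38.7 − 5.7·(87/60) = 30.4350
SG_post = 1 + (1.048 − 1)·38.7/30.4350

1.0610


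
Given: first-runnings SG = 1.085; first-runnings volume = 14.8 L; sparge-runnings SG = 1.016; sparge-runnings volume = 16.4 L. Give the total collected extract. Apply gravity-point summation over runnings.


total = Σ (SG_i − 1)·1000·V_i
first = (1.085 − 1)·1000·14.8 = 1258.0000
sparge = (1.016 − 1)·1000·16.4 = 262.4000
total = 1258.0000 + 262.4000

1520.4000 gravity·L


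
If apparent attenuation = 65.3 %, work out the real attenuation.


RA = AA · 0.8192
RA = 65.3 · 0.8192

53.4938 %


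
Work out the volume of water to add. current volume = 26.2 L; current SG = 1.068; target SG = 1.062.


V_water = V·((SG_curr − 1)/(SG_target − 1) − 1)
V_water = 26.2·((1.068 − 1)/(1.062 − 1) − 1)

2.5355 L


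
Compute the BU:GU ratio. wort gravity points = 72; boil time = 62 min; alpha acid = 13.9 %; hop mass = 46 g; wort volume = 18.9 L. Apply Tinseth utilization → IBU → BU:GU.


U = 1.65·0.000125^(GP/1000)·(1−e^(−0.04t))/4.15;  IBU = (α/100)·m·U·1000/V;  BU:GU = IBU/GP
U = 1.65·0.000125^(72/1000)·(1−e^(−0.04·62))/4.15 = 0.1907
IBU = (13.9/100)·46·0.1907·1000/18.9 = 64.5270
BU:GU = 64.5270/72

0.8962


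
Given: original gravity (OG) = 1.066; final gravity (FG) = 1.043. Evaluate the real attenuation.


AA = (OG−FG)/(OG−1)·100;  RA = AA·0.8192
AA = (1.066 − 1.043)/(1.066 − 1)·100 = 34.8485
RA = 34.8485·0.8192

28.5479 %


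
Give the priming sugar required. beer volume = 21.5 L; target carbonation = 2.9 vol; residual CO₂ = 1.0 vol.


sugar = (target − residual)·4.0·V
sugar = (2.9 − 1.0)·4.0·21.5

163.4000 g


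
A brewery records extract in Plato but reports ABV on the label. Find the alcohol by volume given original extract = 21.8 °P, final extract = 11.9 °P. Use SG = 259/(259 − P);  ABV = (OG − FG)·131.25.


OG = 259/(259 − 21.8) = 1.0919
FG = 259/(259 − 11.9) = 1.0482
ABV = (1.0919 − 1.0482)·131.25

5.7418 % ABV


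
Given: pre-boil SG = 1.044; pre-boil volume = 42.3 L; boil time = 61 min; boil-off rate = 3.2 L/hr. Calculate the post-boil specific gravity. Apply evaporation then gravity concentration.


V_post = V_pre − rate·(t/60);  SG_post = 1 + (SG_pre−1)·V_pre/V_post
V_post = 42.3 − 3.2·(61/60) = 39.0467
SG_post = 1 + (1.044 − 1)·42.3/39.0467

1.0477
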